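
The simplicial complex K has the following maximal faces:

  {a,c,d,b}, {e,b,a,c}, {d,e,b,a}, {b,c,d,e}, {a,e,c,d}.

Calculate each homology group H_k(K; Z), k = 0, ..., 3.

H_0 ≅ Z,  H_1 = 0,  H_2 = 0,  H_3 ≅ Z.

Fix the vertex order a < b < c < d < e and write every simplex with vertices in increasing order. Then dim K = 3 and the simplices of K are:

  0-simplices (5): a, b, c, d, e
  1-simplices (10): ab, ac, ad, ae, bc, bd, be, cd, ce, de
  2-simplices (10): abc, abd, abe, acd, ace, ade, bcd, bce, bde, cde
  3-simplices (5): abcd, abce, abde, acde, bcde

giving chain groups C_0 ≅ Z^5, C_1 ≅ Z^10, C_2 ≅ Z^10, C_3 ≅ Z^5.

∂_1: C_1 → C_0 maps an edge to its endpoints' difference, ∂[p,q] = q − p. For instance
  ∂bd = d − b.
As a 5×10 matrix over Z this has rank 4, with invariant factors (1,1,1,1).

The boundary map ∂_2: C_2 → C_1 maps a triangle to the signed sum of its edges. For instance
  ∂ace = ce − ae + ac,
  ∂cde = de − ce + cd.
The 10×10 boundary matrix has rank 6 and Smith normal form diag(1,1,1,1,1,1).

The boundary map ∂_3: C_3 → C_2 sends each 3-simplex σ to the alternating sum Σ_i (−1)^i (σ with its i-th vertex removed). For instance
  ∂abde = bde − ade + abe − abd,
  ∂abce = bce − ace + abe − abc.
The resulting 10×5 matrix has rank 4, and its Smith normal form has invariant factors (1,1,1,1).

Now H_k = ker ∂_k / im ∂_{k+1}, so:

  H_0: rank C_0 − rank ∂_1 = 5 − 4 = 1, and the invariant factors of ∂_1 are all 1, so H_0 = Z.
  H_1: rank ker ∂_1 − rank ∂_2 = (10 − 4) − 6 = 0, and the invariant factors of ∂_2 are all 1, so H_1 = 0.
  H_2: rank ker ∂_2 − rank ∂_3 = (10 − 6) − 4 = 0, and the invariant factors of ∂_3 are all 1, so H_2 = 0.
  H_3: rank ker ∂_3 − rank ∂_4 = (5 − 4) − 0 = 1, and there is no ∂_4, so H_3 = Z.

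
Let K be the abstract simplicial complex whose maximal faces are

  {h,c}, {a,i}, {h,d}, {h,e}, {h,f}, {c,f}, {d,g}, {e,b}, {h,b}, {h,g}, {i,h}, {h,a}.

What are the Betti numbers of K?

b_0 = 1, b_1 = 4.

Take the total order a < b < c < d < e < f < g < h < i on the vertex set. Then K (dimension 1) consists of the simplices:

  0-simplices (9): a, b, c, d, e, f, g, h, i
  1-simplices (12): ah, ai, be, bh, cf, ch, dg, dh, eh, fh, gh, hi

Hence C_0 ≅ Z^9, C_1 ≅ Z^12.

Boundary ∂_1: C_1 → C_0 sends each edge [p,q] (with p < q) to q − p.
The 9×12 boundary matrix has rank 8 and Smith normal form diag(1,1,1,1,1,1,1,1).

Computing H_k = (kernel of ∂_k) / (image of ∂_{k+1}):

  H_0: rank C_0 − rank ∂_1 = 9 − 8 = 1, and the invariant factors of ∂_1 are all 1, so H_0 = Z.
  H_1: rank ker ∂_1 − rank ∂_2 = (12 − 8) − 0 = 4, and there is no ∂_2, so H_1 = Z^4.

Hence the Betti numbers are b_0 = 1, b_1 = 4.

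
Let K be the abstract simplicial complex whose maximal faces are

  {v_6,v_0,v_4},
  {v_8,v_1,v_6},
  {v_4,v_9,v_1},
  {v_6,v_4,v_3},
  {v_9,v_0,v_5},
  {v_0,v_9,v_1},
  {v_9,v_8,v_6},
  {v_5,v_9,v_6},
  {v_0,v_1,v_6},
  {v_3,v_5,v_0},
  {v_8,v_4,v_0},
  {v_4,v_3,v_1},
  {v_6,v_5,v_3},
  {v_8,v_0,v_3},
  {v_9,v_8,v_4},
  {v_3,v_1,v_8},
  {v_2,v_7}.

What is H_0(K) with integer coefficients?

Take the total order v_0 < v_1 < v_2 < v_3 < v_4 < v_5 < v_6 < v_7 < v_8 < v_9 on the vertex set. Then K (dimension 2) consists of the simplices:

  0-simplices (10): [v_0], [v_1], [v_2], [v_3], [v_4], [v_5], [v_6], [v_7], [v_8], [v_9]
  1-simplices (25): (25 of them)
  2-simplices (16): (16 of them)

so the chain groups are C_0 ≅ Z^10, C_1 ≅ Z^25, C_2 ≅ Z^16.

Boundary ∂_1: C_1 → C_0 sends each edge [p,q] (with p < q) to q − p.
The 10×25 boundary matrix has rank 8 and Smith normal form diag(1,1,1,1,1,1,1,1).

Boundary ∂_2: C_2 → C_1 acts by ∂[p,q,r] = [q,r] − [p,r] + [p,q]. For instance
  ∂[v_1,v_6,v_8] = [v_6,v_8] − [v_1,v_8] + [v_1,v_6],
  ∂[v_6,v_8,v_9] = [v_8,v_9] − [v_6,v_9] + [v_6,v_8].
The 25×16 boundary matrix has rank 15 and Smith normal form diag(1,1,1,1,1,1,1,1,1,1,1,1,1,1,1).

Computing H_k = (kernel of ∂_k) / (image of ∂_{k+1}):

  H_0: rank C_0 − rank ∂_1 = 10 − 8 = 2, and the invariant factors of ∂_1 are all 1, so H_0 ≅ Z^2.

(K is a triangulation of the disjoint union of the 1-simplex and the torus T^2.)

H_0 = Z^2.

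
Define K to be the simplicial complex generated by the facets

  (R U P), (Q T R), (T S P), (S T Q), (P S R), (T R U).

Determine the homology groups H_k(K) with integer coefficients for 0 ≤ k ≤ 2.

H_0 ≅ Z,  H_1 ≅ Z,  H_2 = 0.

Order the vertices as P < Q < R < S < T < U. Listing each simplex with vertices in this order, K has dimension 2 with simplices:

  0-simplices (6): P, Q, R, S, T, U
  1-simplices (12): PR, PS, PT, PU, QR, QS, QT, RS, RT, RU, ST, TU
  2-simplices (6): PRS, PRU, PST, QRT, QST, RTU

Hence C_0 ≅ Z^6, C_1 ≅ Z^12, C_2 ≅ Z^6.

∂_1: C_1 → C_0 maps an edge to its endpoints' difference, ∂[p,q] = q − p. For instance
  ∂PT = T − P.
This gives a 6×12 integer matrix of rank 5; reducing to Smith normal form yields diagonal entries (1,1,1,1,1).

∂_2: C_2 → C_1 acts by ∂[p,q,r] = [q,r] − [p,r] + [p,q]. For instance
  ∂QRT = RT − QT + QR,
  ∂PRU = RU − PU + PR.
The 12×6 boundary matrix has rank 6 and Smith normal form diag(1,1,1,1,1,1).

Now H_k = ker ∂_k / im ∂_{k+1}, so:

  H_0: rank C_0 − rank ∂_1 = 6 − 5 = 1, and the invariant factors of ∂_1 are all 1, so H_0 = Z.
  H_1: rank ker ∂_1 − rank ∂_2 = (12 − 5) − 6 = 1, and the invariant factors of ∂_2 are all 1, so H_1 = Z.
  H_2: rank ker ∂_2 − rank ∂_3 = (6 − 6) − 0 = 0, and there is no ∂_3, so H_2 = 0.

As a check, the Euler characteristic is 6 − 12 + 6 = 0, which agrees with 1 − 1 + 0 = 0.
(K is a triangulation of the cylinder S^1 x I.)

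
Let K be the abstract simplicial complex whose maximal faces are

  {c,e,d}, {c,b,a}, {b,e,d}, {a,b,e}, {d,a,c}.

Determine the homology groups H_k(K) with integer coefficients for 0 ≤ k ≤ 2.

We work with the vertex ordering a < b < c < d < e. The simplices of K, each written with vertices in increasing order, are:

  0-simplices (5): a, b, c, d, e
  1-simplices (10): ab, ac, ad, ae, bc, bd, be, cd, ce, de
  2-simplices (5): abc, abe, acd, bde, cde

so the chain groups are C_0 ≅ Z^5, C_1 ≅ Z^10, C_2 ≅ Z^5.

∂_1: C_1 → C_0 sends each edge [p,q] (with p < q) to q − p. For instance
  ∂bd = d − b.
The resulting 5×10 matrix has rank 4, and its Smith normal form has invariant factors (1,1,1,1).

Boundary ∂_2: C_2 → C_1 maps a triangle to the signed sum of its edges. For instance
  ∂bde = de − be + bd,
  ∂acd = cd − ad + ac.
As a 10×5 matrix over Z this has rank 5, with invariant factors (1,1,1,1,1).

Now H_k = ker ∂_k / im ∂_{k+1}, so:

  H_0: rank C_0 − rank ∂_1 = 5 − 4 = 1, and the invariant factors of ∂_1 are all 1, so H_0 ≅ Z.
  H_1: rank ker ∂_1 − rank ∂_2 = (10 − 4) − 5 = 1, and the invariant factors of ∂_2 are all 1, so H_1 ≅ Z.
  H_2: rank ker ∂_2 − rank ∂_3 = (5 − 5) − 0 = 0, and there is no ∂_3, so H_2 ≅ 0.

As a check, the Euler characteristic is 5 − 10 + 5 = 0, which agrees with 1 − 1 + 0 = 0.
(K is a triangulation of the Möbius band.)

H_0 ≅ Z,  H_1 ≅ Z,  H_2 = 0.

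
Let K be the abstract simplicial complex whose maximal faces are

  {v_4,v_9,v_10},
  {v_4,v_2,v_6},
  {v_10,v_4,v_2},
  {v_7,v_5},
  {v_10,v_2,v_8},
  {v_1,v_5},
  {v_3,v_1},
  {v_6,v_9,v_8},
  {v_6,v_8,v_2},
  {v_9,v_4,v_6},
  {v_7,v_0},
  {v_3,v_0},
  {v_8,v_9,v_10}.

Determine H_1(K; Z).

H_1 ≅ Z.

Take the total order v_0 < v_1 < v_2 < v_3 < v_4 < v_5 < v_6 < v_7 < v_8 < v_9 < v_10 on the vertex set. Then K (dimension 2) consists of the simplices:

  0-simplices (11): [v_0], [v_1], [v_2], [v_3], [v_4], [v_5], [v_6], [v_7], [v_8], [v_9], [v_10]
  1-simplices (17): (17 of them)
  2-simplices (8): [v_2,v_4,v_6], [v_2,v_4,v_10], [v_2,v_6,v_8], [v_2,v_8,v_10], [v_4,v_6,v_9], [v_4,v_9,v_10], [v_6,v_8,v_9], [v_8,v_9,v_10]

so the chain groups are C_0 ≅ Z^11, C_1 ≅ Z^17, C_2 ≅ Z^8.

∂_1: C_1 → C_0 is given by ∂[p,q] = [q] − [p].
This gives a 11×17 integer matrix of rank 9; reducing to Smith normal form yields diagonal entries (1,1,1,1,1,1,1,1,1).

The boundary map ∂_2: C_2 → C_1 acts by ∂[p,q,r] = [q,r] − [p,r] + [p,q]. For instance
  ∂[v_2,v_8,v_10] = [v_8,v_10] − [v_2,v_10] + [v_2,v_8],
  ∂[v_4,v_6,v_9] = [v_6,v_9] − [v_4,v_9] + [v_4,v_6].
This gives a 17×8 integer matrix of rank 7; reducing to Smith normal form yields diagonal entries (1,1,1,1,1,1,1).

From H_k ≅ ker(∂_k) / im(∂_{k+1}) we obtain:

  H_1: rank ker ∂_1 − rank ∂_2 = (17 − 9) − 7 = 1, and the invariant factors of ∂_2 are all 1, so H_1 = Z.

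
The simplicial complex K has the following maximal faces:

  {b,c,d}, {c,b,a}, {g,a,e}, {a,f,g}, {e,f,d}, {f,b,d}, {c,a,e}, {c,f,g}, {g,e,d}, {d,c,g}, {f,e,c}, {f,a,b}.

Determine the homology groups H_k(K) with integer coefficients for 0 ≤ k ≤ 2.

We work with the vertex ordering a < b < c < d < e < f < g. The simplices of K, each written with vertices in increasing order, are:

  0-simplices (7): a, b, c, d, e, f, g
  1-simplices (18): ab, ac, ae, af, ag, bc, bd, bf, cd, ce, cf, cg, de, df, dg, ef, eg, fg
  2-simplices (12): abc, abf, ace, aeg, afg, bcd, bdf, cdg, cef, cfg, def, deg

giving chain groups C_0 ≅ Z^7, C_1 ≅ Z^18, C_2 ≅ Z^12.

∂_1: C_1 → C_0 maps an edge to its endpoints' difference, ∂[p,q] = q − p.
The 7×18 boundary matrix has rank 6 and Smith normal form diag(1,1,1,1,1,1).

Boundary ∂_2: C_2 → C_1 acts by ∂[p,q,r] = [q,r] − [p,r] + [p,q]. For instance
  ∂bcd = cd − bd + bc,
  ∂abf = bf − af + ab.
This gives a 18×12 integer matrix of rank 12; reducing to Smith normal form yields diagonal entries (1,1,1,1,1,1,1,1,1,1,1,2).

Reading off H_k = ker ∂_k / im ∂_{k+1}:

  H_0: rank C_0 − rank ∂_1 = 7 − 6 = 1, and the invariant factors of ∂_1 are all 1, so H_0 = Z.
  H_1: rank ker ∂_1 − rank ∂_2 = (18 − 6) − 12 = 0, and ∂_2 has invariant factor 2 > 1, so H_1 = Z/2.
  H_2: rank ker ∂_2 − rank ∂_3 = (12 − 12) − 0 = 0, and there is no ∂_3, so H_2 = 0.

As a check, the Euler characteristic is 7 − 18 + 12 = 1, which agrees with 1 − 0 + 0 = 1.
(K is a triangulation of the real projective plane RP^2.)

H_0 = Z,  H_1 = Z/2,  H_2 = 0.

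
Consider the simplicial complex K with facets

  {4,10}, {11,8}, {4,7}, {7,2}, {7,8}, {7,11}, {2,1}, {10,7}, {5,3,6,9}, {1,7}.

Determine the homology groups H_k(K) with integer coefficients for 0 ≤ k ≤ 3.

We work with the vertex ordering 1 < 2 < 3 < 4 < 5 < 6 < 7 < 8 < 9 < 10 < 11. The simplices of K, each written with vertices in increasing order, are:

  0-simplices (11): [1], [2], [3], [4], [5], [6], [7], [8], [9], [10], [11]
  1-simplices (15): [1,2], [1,7], [2,7], [3,5], [3,6], [3,9], [4,7], [4,10], [5,6], [5,9], [6,9], [7,8], [7,10], [7,11], [8,11]
  2-simplices (4): [3,5,6], [3,5,9], [3,6,9], [5,6,9]
  3-simplices (1): [3,5,6,9]

Hence C_0 ≅ Z^11, C_1 ≅ Z^15, C_2 ≅ Z^4, C_3 ≅ Z^1.

Boundary ∂_1: C_1 → C_0 maps an edge to its endpoints' difference, ∂[p,q] = q − p.
The resulting 11×15 matrix has rank 9, and its Smith normal form has invariant factors (1,1,1,1,1,1,1,1,1).

Boundary ∂_2: C_2 → C_1 acts by ∂[p,q,r] = [q,r] − [p,r] + [p,q]. For instance
  ∂[3,5,6] = [5,6] − [3,6] + [3,5],
  ∂[3,5,9] = [5,9] − [3,9] + [3,5].
As a 15×4 matrix over Z this has rank 3, with invariant factors (1,1,1).

The boundary map ∂_3: C_3 → C_2 sends each 3-simplex σ to the alternating sum Σ_i (−1)^i (σ with its i-th vertex removed). For instance
  ∂[3,5,6,9] = [5,6,9] − [3,6,9] + [3,5,9] − [3,5,6].
The 4×1 boundary matrix has rank 1 and Smith normal form diag(1).

From H_k ≅ ker(∂_k) / im(∂_{k+1}) we obtain:

  H_0: rank C_0 − rank ∂_1 = 11 − 9 = 2, and the invariant factors of ∂_1 are all 1, so H_0 = Z^2.
  H_1: rank ker ∂_1 − rank ∂_2 = (15 − 9) − 3 = 3, and the invariant factors of ∂_2 are all 1, so H_1 = Z^3.
  H_2: rank ker ∂_2 − rank ∂_3 = (4 − 3) − 1 = 0, and the invariant factors of ∂_3 are all 1, so H_2 = 0.
  H_3: rank ker ∂_3 − rank ∂_4 = (1 − 1) − 0 = 0, and there is no ∂_4, so H_3 = 0.

H_0 = Z^2,  H_1 = Z^3,  H_2 = 0,  H_3 = 0.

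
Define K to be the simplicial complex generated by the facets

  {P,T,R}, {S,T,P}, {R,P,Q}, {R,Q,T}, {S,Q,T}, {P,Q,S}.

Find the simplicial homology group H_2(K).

H_2 = Z.

Fix the vertex order P < Q < R < S < T and write every simplex with vertices in increasing order. Then dim K = 2 and the simplices of K are:

  0-simplices (5): P, Q, R, S, T
  1-simplices (9): PQ, PR, PS, PT, QR, QS, QT, RT, ST
  2-simplices (6): PQR, PQS, PRT, PST, QRT, QST

giving chain groups C_0 ≅ Z^5, C_1 ≅ Z^9, C_2 ≅ Z^6.

Boundary ∂_1: C_1 → C_0 maps an edge to its endpoints' difference, ∂[p,q] = q − p. For instance
  ∂PQ = Q − P.
This gives a 5×9 integer matrix of rank 4; reducing to Smith normal form yields diagonal entries (1,1,1,1).

The boundary map ∂_2: C_2 → C_1 sends each 2-simplex [p,q,r] to [q,r] − [p,r] + [p,q]. For instance
  ∂QST = ST − QT + QS,
  ∂PQS = QS − PS + PQ.
As a 9×6 matrix over Z this has rank 5, with invariant factors (1,1,1,1,1).

Reading off H_k = ker ∂_k / im ∂_{k+1}:

  H_2: rank ker ∂_2 − rank ∂_3 = (6 − 5) − 0 = 1, and there is no ∂_3, so H_2 ≅ Z.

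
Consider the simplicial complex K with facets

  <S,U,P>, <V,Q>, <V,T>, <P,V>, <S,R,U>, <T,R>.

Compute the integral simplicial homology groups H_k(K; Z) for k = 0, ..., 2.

H_0 ≅ Z,  H_1 ≅ Z,  H_2 = 0.

Order the vertices as P < Q < R < S < T < U < V. Listing each simplex with vertices in this order, K has dimension 2 with simplices:

  0-simplices (7): P, Q, R, S, T, U, V
  1-simplices (9): PS, PU, PV, QV, RS, RT, RU, SU, TV
  2-simplices (2): PSU, RSU

Hence C_0 ≅ Z^7, C_1 ≅ Z^9, C_2 ≅ Z^2.

The boundary map ∂_1: C_1 → C_0 sends each edge [p,q] (with p < q) to q − p. For instance
  ∂PS = S − P.
As a 7×9 matrix over Z this has rank 6, with invariant factors (1,1,1,1,1,1).

The boundary map ∂_2: C_2 → C_1 acts by ∂[p,q,r] = [q,r] − [p,r] + [p,q]. For instance
  ∂PSU = SU − PU + PS,
  ∂RSU = SU − RU + RS.
As a 9×2 matrix over Z this has rank 2, with invariant factors (1,1).

Reading off H_k = ker ∂_k / im ∂_{k+1}:

  H_0: rank C_0 − rank ∂_1 = 7 − 6 = 1, and the invariant factors of ∂_1 are all 1, so H_0 ≅ Z.
  H_1: rank ker ∂_1 − rank ∂_2 = (9 − 6) − 2 = 1, and the invariant factors of ∂_2 are all 1, so H_1 ≅ Z.
  H_2: rank ker ∂_2 − rank ∂_3 = (2 − 2) − 0 = 0, and there is no ∂_3, so H_2 ≅ 0.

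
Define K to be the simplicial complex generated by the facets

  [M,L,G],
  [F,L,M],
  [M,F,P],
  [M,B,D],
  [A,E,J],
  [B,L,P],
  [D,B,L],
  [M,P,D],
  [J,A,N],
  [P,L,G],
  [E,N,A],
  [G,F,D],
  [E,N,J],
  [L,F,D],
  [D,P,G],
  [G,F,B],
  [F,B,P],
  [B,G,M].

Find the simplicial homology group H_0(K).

Fix the vertex order A < B < D < E < F < G < J < L < M < N < P and write every simplex with vertices in increasing order. Then dim K = 2 and the simplices of K are:

  0-simplices (11): A, B, D, E, F, G, J, L, M, N, P
  1-simplices (27): AE, AJ, AN, BD, BF, BG, BL, BM, BP, DF, DG, DL, DM, DP, EJ, EN, FG, FL, FM, FP, GL, GM, GP, JN, LM, LP, MP
  2-simplices (18): AEJ, AEN, AJN, BDL, BDM, BFG, BFP, BGM, BLP, DFG, DFL, DGP, DMP, EJN, FLM, FMP, GLM, GLP

giving chain groups C_0 ≅ Z^11, C_1 ≅ Z^27, C_2 ≅ Z^18.

Boundary ∂_1: C_1 → C_0 is given by ∂[p,q] = [q] − [p]. For instance
  ∂AJ = J − A.
This gives a 11×27 integer matrix of rank 9; reducing to Smith normal form yields diagonal entries (1,1,1,1,1,1,1,1,1).

∂_2: C_2 → C_1 sends each 2-simplex [p,q,r] to [q,r] − [p,r] + [p,q]. For instance
  ∂BLP = LP − BP + BL,
  ∂GLM = LM − GM + GL.
The 27×18 boundary matrix has rank 16 and Smith normal form diag(1,1,1,1,1,1,1,1,1,1,1,1,1,1,1,1).

Reading off H_k = ker ∂_k / im ∂_{k+1}:

  H_0: rank C_0 − rank ∂_1 = 11 − 9 = 2, and the invariant factors of ∂_1 are all 1, so H_0 = Z^2.

(K is a triangulation of the disjoint union of the torus T^2 and the 2-sphere S^2.)

H_0 = Z^2.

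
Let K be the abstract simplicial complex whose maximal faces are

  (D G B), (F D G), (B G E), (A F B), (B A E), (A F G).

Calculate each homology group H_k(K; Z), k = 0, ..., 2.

H_0 = Z,  H_1 = Z,  H_2 = 0.

Take the total order A < B < D < E < F < G on the vertex set. Then K (dimension 2) consists of the simplices:

  0-simplices (6): A, B, D, E, F, G
  1-simplices (12): AB, AE, AF, AG, BD, BE, BF, BG, DF, DG, EG, FG
  2-simplices (6): ABE, ABF, AFG, BDG, BEG, DFG

Hence C_0 ≅ Z^6, C_1 ≅ Z^12, C_2 ≅ Z^6.

Boundary ∂_1: C_1 → C_0 is given by ∂[p,q] = [q] − [p].
The resulting 6×12 matrix has rank 5, and its Smith normal form has invariant factors (1,1,1,1,1).

∂_2: C_2 → C_1 sends each 2-simplex [p,q,r] to [q,r] − [p,r] + [p,q]. For instance
  ∂ABE = BE − AE + AB,
  ∂AFG = FG − AG + AF.
The 12×6 boundary matrix has rank 6 and Smith normal form diag(1,1,1,1,1,1).

Now H_k = ker ∂_k / im ∂_{k+1}, so:

  H_0: rank C_0 − rank ∂_1 = 6 − 5 = 1, and the invariant factors of ∂_1 are all 1, so H_0 ≅ Z.
  H_1: rank ker ∂_1 − rank ∂_2 = (12 − 5) − 6 = 1, and the invariant factors of ∂_2 are all 1, so H_1 ≅ Z.
  H_2: rank ker ∂_2 − rank ∂_3 = (6 − 6) − 0 = 0, and there is no ∂_3, so H_2 ≅ 0.

As a check, the Euler characteristic is 6 − 12 + 6 = 0, which agrees with 1 − 1 + 0 = 0.
(K is a triangulation of the cylinder S^1 x I.)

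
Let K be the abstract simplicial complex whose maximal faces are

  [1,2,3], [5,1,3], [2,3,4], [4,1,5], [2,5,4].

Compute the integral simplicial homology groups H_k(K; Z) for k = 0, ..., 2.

K has 5 vertices, 10 edges, 5 triangles.
rank ∂_0 = 0, rank ∂_1 = 4 ⇒ b_0 = 5 − 0 − 4 = 1; all invariant factors of ∂_1 are 1 so no torsion. So H_0 ≅ Z.
rank ∂_1 = 4, rank ∂_2 = 5 ⇒ b_1 = 10 − 4 − 5 = 1; all invariant factors of ∂_2 are 1 so no torsion. So H_1 ≅ Z.
rank ∂_2 = 5, rank ∂_3 = 0 ⇒ b_2 = 5 − 5 − 0 = 0. So H_2 ≅ 0.

H_0 ≅ Z,  H_1 ≅ Z,  H_2 = 0.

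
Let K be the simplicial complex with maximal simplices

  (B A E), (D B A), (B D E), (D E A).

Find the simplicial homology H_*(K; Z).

H_0 = Z,  H_1 = 0,  H_2 = Z.

Order the vertices as A < B < D < E. Listing each simplex with vertices in this order, K has dimension 2 with simplices:

  0-simplices (4): A, B, D, E
  1-simplices (6): AB, AD, AE, BD, BE, DE
  2-simplices (4): ABD, ABE, ADE, BDE

Hence C_0 ≅ Z^4, C_1 ≅ Z^6, C_2 ≅ Z^4.

∂_1: C_1 → C_0 maps an edge to its endpoints' difference, ∂[p,q] = q − p. For instance
  ∂BE = E − B.
This gives a 4×6 integer matrix of rank 3; reducing to Smith normal form yields diagonal entries (1,1,1).

The boundary map ∂_2: C_2 → C_1 maps a triangle to the signed sum of its edges. For instance
  ∂BDE = DE − BE + BD,
  ∂ADE = DE − AE + AD.
This gives a 6×4 integer matrix of rank 3; reducing to Smith normal form yields diagonal entries (1,1,1).

Computing H_k = (kernel of ∂_k) / (image of ∂_{k+1}):

  H_0: rank C_0 − rank ∂_1 = 4 − 3 = 1, and the invariant factors of ∂_1 are all 1, so H_0 ≅ Z.
  H_1: rank ker ∂_1 − rank ∂_2 = (6 − 3) − 3 = 0, and the invariant factors of ∂_2 are all 1, so H_1 ≅ 0.
  H_2: rank ker ∂_2 − rank ∂_3 = (4 − 3) − 0 = 1, and there is no ∂_3, so H_2 ≅ Z.

As a check, the Euler characteristic is 4 − 6 + 4 = 2, which agrees with 1 − 0 + 1 = 2.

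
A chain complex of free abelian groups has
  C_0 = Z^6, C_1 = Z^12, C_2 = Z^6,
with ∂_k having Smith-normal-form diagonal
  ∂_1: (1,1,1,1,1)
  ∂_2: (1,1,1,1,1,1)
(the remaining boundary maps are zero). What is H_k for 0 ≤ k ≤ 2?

H_0: b_0 = 6 − 0 − 5 = 1; torsion from ∂_1 factors > 1: none. So H_0 ≅ Z.
H_1: b_1 = 12 − 5 − 6 = 1; torsion from ∂_2 factors > 1: none. So H_1 ≅ Z.
H_2: b_2 = 6 − 6 − 0 = 0; torsion from ∂_3 factors > 1: none. So H_2 ≅ 0.

H_0 ≅ Z,  H_1 ≅ Z,  H_2 = 0.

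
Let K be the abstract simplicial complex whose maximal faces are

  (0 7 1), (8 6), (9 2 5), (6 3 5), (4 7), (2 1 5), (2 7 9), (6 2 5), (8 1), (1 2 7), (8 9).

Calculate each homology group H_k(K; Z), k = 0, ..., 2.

We work with the vertex ordering 0 < 1 < 2 < 3 < 4 < 5 < 6 < 7 < 8 < 9. The simplices of K, each written with vertices in increasing order, are:

  0-simplices (10): [0], [1], [2], [3], [4], [5], [6], [7], [8], [9]
  1-simplices (18): [0,1], [0,7], [1,2], [1,5], [1,7], [1,8], [2,5], [2,6], [2,7], [2,9], [3,5], [3,6], [4,7], [5,6], [5,9], [6,8], [7,9], [8,9]
  2-simplices (7): [0,1,7], [1,2,5], [1,2,7], [2,5,6], [2,5,9], [2,7,9], [3,5,6]

giving chain groups C_0 ≅ Z^10, C_1 ≅ Z^18, C_2 ≅ Z^7.

∂_1: C_1 → C_0 is given by ∂[p,q] = [q] − [p]. For instance
  ∂[1,5] = [5] − [1].
The 10×18 boundary matrix has rank 9 and Smith normal form diag(1,1,1,1,1,1,1,1,1).

The boundary map ∂_2: C_2 → C_1 acts by ∂[p,q,r] = [q,r] − [p,r] + [p,q]. For instance
  ∂[2,5,6] = [5,6] − [2,6] + [2,5],
  ∂[2,5,9] = [5,9] − [2,9] + [2,5].
The 18×7 boundary matrix has rank 7 and Smith normal form diag(1,1,1,1,1,1,1).

Computing H_k = (kernel of ∂_k) / (image of ∂_{k+1}):

  H_0: rank C_0 − rank ∂_1 = 10 − 9 = 1, and the invariant factors of ∂_1 are all 1, so H_0 ≅ Z.
  H_1: rank ker ∂_1 − rank ∂_2 = (18 − 9) − 7 = 2, and the invariant factors of ∂_2 are all 1, so H_1 ≅ Z^2.
  H_2: rank ker ∂_2 − rank ∂_3 = (7 − 7) − 0 = 0, and there is no ∂_3, so H_2 ≅ 0.

As a check, the Euler characteristic is 10 − 18 + 7 = -1, which agrees with 1 − 2 + 0 = -1.

H_0 = Z,  H_1 = Z^2,  H_2 = 0.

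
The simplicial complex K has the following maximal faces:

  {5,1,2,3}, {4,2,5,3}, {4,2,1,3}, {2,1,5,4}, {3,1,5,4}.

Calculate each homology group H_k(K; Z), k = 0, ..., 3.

We work with the vertex ordering 1 < 2 < 3 < 4 < 5. The simplices of K, each written with vertices in increasing order, are:

  0-simplices (5): [1], [2], [3], [4], [5]
  1-simplices (10): [1,2], [1,3], [1,4], [1,5], [2,3], [2,4], [2,5], [3,4], [3,5], [4,5]
  2-simplices (10): [1,2,3], [1,2,4], [1,2,5], [1,3,4], [1,3,5], [1,4,5], [2,3,4], [2,3,5], [2,4,5], [3,4,5]
  3-simplices (5): [1,2,3,4], [1,2,3,5], [1,2,4,5], [1,3,4,5], [2,3,4,5]

giving chain groups C_0 ≅ Z^5, C_1 ≅ Z^10, C_2 ≅ Z^10, C_3 ≅ Z^5.

∂_1: C_1 → C_0 sends each edge [p,q] (with p < q) to q − p.
As a 5×10 matrix over Z this has rank 4, with invariant factors (1,1,1,1).

Boundary ∂_2: C_2 → C_1 acts by ∂[p,q,r] = [q,r] − [p,r] + [p,q]. For instance
  ∂[1,4,5] = [4,5] − [1,5] + [1,4],
  ∂[2,3,5] = [3,5] − [2,5] + [2,3].
This gives a 10×10 integer matrix of rank 6; reducing to Smith normal form yields diagonal entries (1,1,1,1,1,1).

The boundary map ∂_3: C_3 → C_2 sends each 3-simplex σ to the alternating sum Σ_i (−1)^i (σ with its i-th vertex removed). For instance
  ∂[1,2,3,5] = [2,3,5] − [1,3,5] + [1,2,5] − [1,2,3],
  ∂[1,2,4,5] = [2,4,5] − [1,4,5] + [1,2,5] − [1,2,4].
As a 10×5 matrix over Z this has rank 4, with invariant factors (1,1,1,1).

Reading off H_k = ker ∂_k / im ∂_{k+1}:

  H_0: rank C_0 − rank ∂_1 = 5 − 4 = 1, and the invariant factors of ∂_1 are all 1, so H_0 = Z.
  H_1: rank ker ∂_1 − rank ∂_2 = (10 − 4) − 6 = 0, and the invariant factors of ∂_2 are all 1, so H_1 = 0.
  H_2: rank ker ∂_2 − rank ∂_3 = (10 − 6) − 4 = 0, and the invariant factors of ∂_3 are all 1, so H_2 = 0.
  H_3: rank ker ∂_3 − rank ∂_4 = (5 − 4) − 0 = 1, and there is no ∂_4, so H_3 = Z.

(K is a triangulation of the 3-sphere S^3.)

H_0 = Z,  H_1 = 0,  H_2 = 0,  H_3 = Z.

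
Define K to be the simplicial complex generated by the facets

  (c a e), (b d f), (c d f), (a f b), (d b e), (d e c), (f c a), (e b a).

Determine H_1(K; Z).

We work with the vertex ordering a < b < c < d < e < f. The simplices of K, each written with vertices in increasing order, are:

  0-simplices (6): a, b, c, d, e, f
  1-simplices (12): ab, ac, ae, af, bd, be, bf, cd, ce, cf, de, df
  2-simplices (8): abe, abf, ace, acf, bde, bdf, cde, cdf

giving chain groups C_0 ≅ Z^6, C_1 ≅ Z^12, C_2 ≅ Z^8.

The boundary map ∂_1: C_1 → C_0 sends each edge [p,q] (with p < q) to q − p.
The resulting 6×12 matrix has rank 5, and its Smith normal form has invariant factors (1,1,1,1,1).

∂_2: C_2 → C_1 acts by ∂[p,q,r] = [q,r] − [p,r] + [p,q]. For instance
  ∂acf = cf − af + ac,
  ∂cdf = df − cf + cd.
The 12×8 boundary matrix has rank 7 and Smith normal form diag(1,1,1,1,1,1,1).

Computing H_k = (kernel of ∂_k) / (image of ∂_{k+1}):

  H_1: rank ker ∂_1 − rank ∂_2 = (12 − 5) − 7 = 0, and the invariant factors of ∂_2 are all 1, so H_1 = 0.

(K is a triangulation of the 2-sphere S^2.)

H_1 ≅ 0.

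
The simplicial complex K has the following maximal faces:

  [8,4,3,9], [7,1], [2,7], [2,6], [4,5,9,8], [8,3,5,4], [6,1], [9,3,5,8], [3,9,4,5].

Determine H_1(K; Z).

Take the total order 1 < 2 < 3 < 4 < 5 < 6 < 7 < 8 < 9 on the vertex set. Then K (dimension 3) consists of the simplices:

  0-simplices (9): [1], [2], [3], [4], [5], [6], [7], [8], [9]
  1-simplices (14): [1,6], [1,7], [2,6], [2,7], [3,4], [3,5], [3,8], [3,9], [4,5], [4,8], [4,9], [5,8], [5,9], [8,9]
  2-simplices (10): [3,4,5], [3,4,8], [3,4,9], [3,5,8], [3,5,9], [3,8,9], [4,5,8], [4,5,9], [4,8,9], [5,8,9]
  3-simplices (5): [3,4,5,8], [3,4,5,9], [3,4,8,9], [3,5,8,9], [4,5,8,9]

Hence C_0 ≅ Z^9, C_1 ≅ Z^14, C_2 ≅ Z^10, C_3 ≅ Z^5.

The boundary map ∂_1: C_1 → C_0 maps an edge to its endpoints' difference, ∂[p,q] = q − p.
This gives a 9×14 integer matrix of rank 7; reducing to Smith normal form yields diagonal entries (1,1,1,1,1,1,1).

The boundary map ∂_2: C_2 → C_1 sends each 2-simplex [p,q,r] to [q,r] − [p,r] + [p,q]. For instance
  ∂[4,5,8] = [5,8] − [4,8] + [4,5],
  ∂[3,4,5] = [4,5] − [3,5] + [3,4].
As a 14×10 matrix over Z this has rank 6, with invariant factors (1,1,1,1,1,1).

The boundary map ∂_3: C_3 → C_2 sends each 3-simplex σ to the alternating sum Σ_i (−1)^i (σ with its i-th vertex removed). For instance
  ∂[3,4,8,9] = [4,8,9] − [3,8,9] + [3,4,9] − [3,4,8],
  ∂[4,5,8,9] = [5,8,9] − [4,8,9] + [4,5,9] − [4,5,8].
This gives a 10×5 integer matrix of rank 4; reducing to Smith normal form yields diagonal entries (1,1,1,1).

From H_k ≅ ker(∂_k) / im(∂_{k+1}) we obtain:

  H_1: rank ker ∂_1 − rank ∂_2 = (14 − 7) − 6 = 1, and the invariant factors of ∂_2 are all 1, so H_1 = Z.

H_1 ≅ Z.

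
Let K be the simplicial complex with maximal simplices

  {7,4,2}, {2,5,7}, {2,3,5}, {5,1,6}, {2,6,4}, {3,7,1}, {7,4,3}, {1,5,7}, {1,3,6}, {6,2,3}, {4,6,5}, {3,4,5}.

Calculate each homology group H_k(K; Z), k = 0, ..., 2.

We work with the vertex ordering 1 < 2 < 3 < 4 < 5 < 6 < 7. The simplices of K, each written with vertices in increasing order, are:

  0-simplices (7): [1], [2], [3], [4], [5], [6], [7]
  1-simplices (18): [1,3], [1,5], [1,6], [1,7], [2,3], [2,4], [2,5], [2,6], [2,7], [3,4], [3,5], [3,6], [3,7], [4,5], [4,6], [4,7], [5,6], [5,7]
  2-simplices (12): [1,3,6], [1,3,7], [1,5,6], [1,5,7], [2,3,5], [2,3,6], [2,4,6], [2,4,7], [2,5,7], [3,4,5], [3,4,7], [4,5,6]

giving chain groups C_0 ≅ Z^7, C_1 ≅ Z^18, C_2 ≅ Z^12.

∂_1: C_1 → C_0 sends each edge [p,q] (with p < q) to q − p.
The resulting 7×18 matrix has rank 6, and its Smith normal form has invariant factors (1,1,1,1,1,1).

The boundary map ∂_2: C_2 → C_1 sends each 2-simplex [p,q,r] to [q,r] − [p,r] + [p,q]. For instance
  ∂[1,3,7] = [3,7] − [1,7] + [1,3],
  ∂[3,4,5] = [4,5] − [3,5] + [3,4].
The 18×12 boundary matrix has rank 12 and Smith normal form diag(1,1,1,1,1,1,1,1,1,1,1,2).

From H_k ≅ ker(∂_k) / im(∂_{k+1}) we obtain:

  H_0: rank C_0 − rank ∂_1 = 7 − 6 = 1, and the invariant factors of ∂_1 are all 1, so H_0 ≅ Z.
  H_1: rank ker ∂_1 − rank ∂_2 = (18 − 6) − 12 = 0, and ∂_2 has invariant factor 2 > 1, so H_1 ≅ Z/2.
  H_2: rank ker ∂_2 − rank ∂_3 = (12 − 12) − 0 = 0, and there is no ∂_3, so H_2 ≅ 0.

As a check, the Euler characteristic is 7 − 18 + 12 = 1, which agrees with 1 − 0 + 0 = 1.
(K is a triangulation of the real projective plane RP^2.)

H_0 = Z,  H_1 = Z/2,  H_2 = 0.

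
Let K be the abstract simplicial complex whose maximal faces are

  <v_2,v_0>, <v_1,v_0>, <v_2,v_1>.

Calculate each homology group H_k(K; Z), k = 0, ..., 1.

H_0 ≅ Z,  H_1 ≅ Z.

Order the vertices as v_0 < v_1 < v_2. Listing each simplex with vertices in this order, K has dimension 1 with simplices:

  0-simplices (3): [v_0], [v_1], [v_2]
  1-simplices (3): [v_0,v_1], [v_0,v_2], [v_1,v_2]

Hence C_0 ≅ Z^3, C_1 ≅ Z^3.

The boundary map ∂_1: C_1 → C_0 is given by ∂[p,q] = [q] − [p]. For instance
  ∂[v_1,v_2] = [v_2] − [v_1].
This gives a 3×3 integer matrix of rank 2; reducing to Smith normal form yields diagonal entries (1,1).

Reading off H_k = ker ∂_k / im ∂_{k+1}:

  H_0: rank C_0 − rank ∂_1 = 3 − 2 = 1, and the invariant factors of ∂_1 are all 1, so H_0 ≅ Z.
  H_1: rank ker ∂_1 − rank ∂_2 = (3 − 2) − 0 = 1, and there is no ∂_2, so H_1 ≅ Z.

(K is a triangulation of the circle S^1.)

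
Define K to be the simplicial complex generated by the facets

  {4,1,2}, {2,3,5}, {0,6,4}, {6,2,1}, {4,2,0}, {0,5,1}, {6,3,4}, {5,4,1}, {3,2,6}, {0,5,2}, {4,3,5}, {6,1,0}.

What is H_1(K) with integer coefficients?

H_1 ≅ Z/2.

K has 7 vertices, 18 edges, 12 triangles.
rank ∂_1 = 6, rank ∂_2 = 12 ⇒ b_1 = 18 − 6 − 12 = 0; ∂_2 has invariant factor(s) [2] giving torsion. So H_1 = Z/2.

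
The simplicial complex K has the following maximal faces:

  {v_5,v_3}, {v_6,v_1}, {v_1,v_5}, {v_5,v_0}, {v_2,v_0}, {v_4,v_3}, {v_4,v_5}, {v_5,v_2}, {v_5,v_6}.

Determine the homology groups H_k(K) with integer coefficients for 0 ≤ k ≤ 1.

K has 7 vertices, 9 edges.
rank ∂_0 = 0, rank ∂_1 = 6 ⇒ b_0 = 7 − 0 − 6 = 1; all invariant factors of ∂_1 are 1 so no torsion. So H_0 = Z.
rank ∂_1 = 6, rank ∂_2 = 0 ⇒ b_1 = 9 − 6 − 0 = 3. So H_1 = Z^3.

H_0 ≅ Z,  H_1 ≅ Z^3.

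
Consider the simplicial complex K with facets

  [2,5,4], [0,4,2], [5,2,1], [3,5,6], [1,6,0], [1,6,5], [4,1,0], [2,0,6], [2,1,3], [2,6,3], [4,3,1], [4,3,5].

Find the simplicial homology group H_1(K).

H_1 ≅ Z/2.

We work with the vertex ordering 0 < 1 < 2 < 3 < 4 < 5 < 6. The simplices of K, each written with vertices in increasing order, are:

  0-simplices (7): [0], [1], [2], [3], [4], [5], [6]
  1-simplices (18): [0,1], [0,2], [0,4], [0,6], [1,2], [1,3], [1,4], [1,5], [1,6], [2,3], [2,4], [2,5], [2,6], [3,4], [3,5], [3,6], [4,5], [5,6]
  2-simplices (12): [0,1,4], [0,1,6], [0,2,4], [0,2,6], [1,2,3], [1,2,5], [1,3,4], [1,5,6], [2,3,6], [2,4,5], [3,4,5], [3,5,6]

so the chain groups are C_0 ≅ Z^7, C_1 ≅ Z^18, C_2 ≅ Z^12.

Boundary ∂_1: C_1 → C_0 sends each edge [p,q] (with p < q) to q − p. For instance
  ∂[2,4] = [4] − [2].
The 7×18 boundary matrix has rank 6 and Smith normal form diag(1,1,1,1,1,1).

The boundary map ∂_2: C_2 → C_1 maps a triangle to the signed sum of its edges. For instance
  ∂[2,3,6] = [3,6] − [2,6] + [2,3],
  ∂[0,1,6] = [1,6] − [0,6] + [0,1].
The resulting 18×12 matrix has rank 12, and its Smith normal form has invariant factors (1,1,1,1,1,1,1,1,1,1,1,2).

Reading off H_k = ker ∂_k / im ∂_{k+1}:

  H_1: rank ker ∂_1 − rank ∂_2 = (18 − 6) − 12 = 0, and ∂_2 has invariant factor 2 > 1, so H_1 = Z/2.

(K is a triangulation of the real projective plane RP^2.)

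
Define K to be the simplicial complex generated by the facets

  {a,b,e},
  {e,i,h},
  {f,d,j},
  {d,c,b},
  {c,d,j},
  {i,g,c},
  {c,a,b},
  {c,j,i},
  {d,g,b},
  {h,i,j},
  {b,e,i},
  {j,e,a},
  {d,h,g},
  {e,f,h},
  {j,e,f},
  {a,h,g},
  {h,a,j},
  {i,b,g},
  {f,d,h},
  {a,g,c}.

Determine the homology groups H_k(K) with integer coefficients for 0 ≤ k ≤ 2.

Take the total order a < b < c < d < e < f < g < h < i < j on the vertex set. Then K (dimension 2) consists of the simplices:

  0-simplices (10): a, b, c, d, e, f, g, h, i, j
  1-simplices (30): ab, ac, ae, ag, ah, aj, bc, bd, be, bg, bi, cd, cg, ci, cj, df, dg, dh, dj, ef, eh, ei, ej, fh, fj, gh, gi, hi, hj, ij
  2-simplices (20): abc, abe, acg, aej, agh, ahj, bcd, bdg, bei, bgi, cdj, cgi, cij, dfh, dfj, dgh, efh, efj, ehi, hij

so the chain groups are C_0 ≅ Z^10, C_1 ≅ Z^30, C_2 ≅ Z^20.

The boundary map ∂_1: C_1 → C_0 maps an edge to its endpoints' difference, ∂[p,q] = q − p. For instance
  ∂bi = i − b.
As a 10×30 matrix over Z this has rank 9, with invariant factors (1,1,1,1,1,1,1,1,1).

Boundary ∂_2: C_2 → C_1 sends each 2-simplex [p,q,r] to [q,r] − [p,r] + [p,q]. For instance
  ∂abc = bc − ac + ab,
  ∂dfj = fj − dj + df.
This gives a 30×20 integer matrix of rank 20; reducing to Smith normal form yields diagonal entries (1,1,1,1,1,1,1,1,1,1,1,1,1,1,1,1,1,1,1,2).

Computing H_k = (kernel of ∂_k) / (image of ∂_{k+1}):

  H_0: rank C_0 − rank ∂_1 = 10 − 9 = 1, and the invariant factors of ∂_1 are all 1, so H_0 = Z.
  H_1: rank ker ∂_1 − rank ∂_2 = (30 − 9) − 20 = 1, and ∂_2 has invariant factor 2 > 1, so H_1 = Z ⊕ Z/2Z.
  H_2: rank ker ∂_2 − rank ∂_3 = (20 − 20) − 0 = 0, and there is no ∂_3, so H_2 = 0.

As a check, the Euler characteristic is 10 − 30 + 20 = 0, which agrees with 1 − 1 + 0 = 0.
(K is a triangulation of the Klein bottle.)

H_0 = Z,  H_1 = Z ⊕ Z/2Z,  H_2 = 0.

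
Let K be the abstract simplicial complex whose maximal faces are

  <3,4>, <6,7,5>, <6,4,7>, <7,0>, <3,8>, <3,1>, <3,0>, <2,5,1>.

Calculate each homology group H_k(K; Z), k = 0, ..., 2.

We work with the vertex ordering 0 < 1 < 2 < 3 < 4 < 5 < 6 < 7 < 8. The simplices of K, each written with vertices in increasing order, are:

  0-simplices (9): [0], [1], [2], [3], [4], [5], [6], [7], [8]
  1-simplices (13): [0,3], [0,7], [1,2], [1,3], [1,5], [2,5], [3,4], [3,8], [4,6], [4,7], [5,6], [5,7], [6,7]
  2-simplices (3): [1,2,5], [4,6,7], [5,6,7]

Hence C_0 ≅ Z^9, C_1 ≅ Z^13, C_2 ≅ Z^3.

Boundary ∂_1: C_1 → C_0 sends each edge [p,q] (with p < q) to q − p. For instance
  ∂[1,3] = [3] − [1].
The resulting 9×13 matrix has rank 8, and its Smith normal form has invariant factors (1,1,1,1,1,1,1,1).

Boundary ∂_2: C_2 → C_1 sends each 2-simplex [p,q,r] to [q,r] − [p,r] + [p,q]. For instance
  ∂[4,6,7] = [6,7] − [4,7] + [4,6],
  ∂[5,6,7] = [6,7] − [5,7] + [5,6].
The 13×3 boundary matrix has rank 3 and Smith normal form diag(1,1,1).

Now H_k = ker ∂_k / im ∂_{k+1}, so:

  H_0: rank C_0 − rank ∂_1 = 9 − 8 = 1, and the invariant factors of ∂_1 are all 1, so H_0 ≅ Z.
  H_1: rank ker ∂_1 − rank ∂_2 = (13 − 8) − 3 = 2, and the invariant factors of ∂_2 are all 1, so H_1 ≅ Z^2.
  H_2: rank ker ∂_2 − rank ∂_3 = (3 − 3) − 0 = 0, and there is no ∂_3, so H_2 ≅ 0.

H_0 ≅ Z,  H_1 ≅ Z^2,  H_2 = 0.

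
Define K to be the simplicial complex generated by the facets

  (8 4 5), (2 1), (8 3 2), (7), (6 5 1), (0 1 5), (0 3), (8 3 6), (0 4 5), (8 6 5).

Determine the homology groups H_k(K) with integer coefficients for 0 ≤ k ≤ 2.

H_0 ≅ Z^2,  H_1 ≅ Z^2,  H_2 = 0.

Take the total order 0 < 1 < 2 < 3 < 4 < 5 < 6 < 7 < 8 on the vertex set. Then K (dimension 2) consists of the simplices:

  0-simplices (9): [0], [1], [2], [3], [4], [5], [6], [7], [8]
  1-simplices (16): [0,1], [0,3], [0,4], [0,5], [1,2], [1,5], [1,6], [2,3], [2,8], [3,6], [3,8], [4,5], [4,8], [5,6], [5,8], [6,8]
  2-simplices (7): [0,1,5], [0,4,5], [1,5,6], [2,3,8], [3,6,8], [4,5,8], [5,6,8]

Hence C_0 ≅ Z^9, C_1 ≅ Z^16, C_2 ≅ Z^7.

The boundary map ∂_1: C_1 → C_0 maps an edge to its endpoints' difference, ∂[p,q] = q − p. For instance
  ∂[0,3] = [3] − [0].
The 9×16 boundary matrix has rank 7 and Smith normal form diag(1,1,1,1,1,1,1).

The boundary map ∂_2: C_2 → C_1 maps a triangle to the signed sum of its edges. For instance
  ∂[4,5,8] = [5,8] − [4,8] + [4,5],
  ∂[3,6,8] = [6,8] − [3,8] + [3,6].
The resulting 16×7 matrix has rank 7, and its Smith normal form has invariant factors (1,1,1,1,1,1,1).

Now H_k = ker ∂_k / im ∂_{k+1}, so:

  H_0: rank C_0 − rank ∂_1 = 9 − 7 = 2, and the invariant factors of ∂_1 are all 1, so H_0 ≅ Z^2.
  H_1: rank ker ∂_1 − rank ∂_2 = (16 − 7) − 7 = 2, and the invariant factors of ∂_2 are all 1, so H_1 ≅ Z^2.
  H_2: rank ker ∂_2 − rank ∂_3 = (7 − 7) − 0 = 0, and there is no ∂_3, so H_2 ≅ 0.

As a check, the Euler characteristic is 9 − 16 + 7 = 0, which agrees with 2 − 2 + 0 = 0.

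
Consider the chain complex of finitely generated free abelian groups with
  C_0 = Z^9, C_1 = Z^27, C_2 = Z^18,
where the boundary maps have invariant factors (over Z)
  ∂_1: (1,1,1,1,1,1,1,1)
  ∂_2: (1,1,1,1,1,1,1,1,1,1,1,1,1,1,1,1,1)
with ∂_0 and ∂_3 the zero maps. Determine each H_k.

H_0 = Z,  H_1 = Z^2,  H_2 = Z.

H_0: b_0 = 9 − 0 − 8 = 1; torsion from ∂_1 factors > 1: none. So H_0 = Z.
H_1: b_1 = 27 − 8 − 17 = 2; torsion from ∂_2 factors > 1: none. So H_1 = Z^2.
H_2: b_2 = 18 − 17 − 0 = 1; torsion from ∂_3 factors > 1: none. So H_2 = Z.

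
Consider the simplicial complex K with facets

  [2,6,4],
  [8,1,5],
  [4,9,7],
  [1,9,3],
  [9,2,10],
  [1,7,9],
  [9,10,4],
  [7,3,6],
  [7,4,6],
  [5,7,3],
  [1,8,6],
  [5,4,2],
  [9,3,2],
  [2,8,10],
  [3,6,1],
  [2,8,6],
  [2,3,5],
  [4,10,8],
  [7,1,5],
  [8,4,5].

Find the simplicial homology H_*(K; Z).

Fix the vertex order 1 < 2 < 3 < 4 < 5 < 6 < 7 < 8 < 9 < 10 and write every simplex with vertices in increasing order. Then dim K = 2 and the simplices of K are:

  0-simplices (10): [1], [2], [3], [4], [5], [6], [7], [8], [9], [10]
  1-simplices (30): (30 of them)
  2-simplices (20): (20 of them)

so the chain groups are C_0 ≅ Z^10, C_1 ≅ Z^30, C_2 ≅ Z^20.

Boundary ∂_1: C_1 → C_0 maps an edge to its endpoints' difference, ∂[p,q] = q − p. For instance
  ∂[5,7] = [7] − [5].
The 10×30 boundary matrix has rank 9 and Smith normal form diag(1,1,1,1,1,1,1,1,1).

∂_2: C_2 → C_1 sends each 2-simplex [p,q,r] to [q,r] − [p,r] + [p,q]. For instance
  ∂[2,4,5] = [4,5] − [2,5] + [2,4],
  ∂[4,8,10] = [8,10] − [4,10] + [4,8].
The 30×20 boundary matrix has rank 20 and Smith normal form diag(1,1,1,1,1,1,1,1,1,1,1,1,1,1,1,1,1,1,1,2).

Computing H_k = (kernel of ∂_k) / (image of ∂_{k+1}):

  H_0: rank C_0 − rank ∂_1 = 10 − 9 = 1, and the invariant factors of ∂_1 are all 1, so H_0 = Z.
  H_1: rank ker ∂_1 − rank ∂_2 = (30 − 9) − 20 = 1, and ∂_2 has invariant factor 2 > 1, so H_1 = Z ⊕ Z/2.
  H_2: rank ker ∂_2 − rank ∂_3 = (20 − 20) − 0 = 0, and there is no ∂_3, so H_2 = 0.

H_0 = Z,  H_1 = Z ⊕ Z/2,  H_2 = 0.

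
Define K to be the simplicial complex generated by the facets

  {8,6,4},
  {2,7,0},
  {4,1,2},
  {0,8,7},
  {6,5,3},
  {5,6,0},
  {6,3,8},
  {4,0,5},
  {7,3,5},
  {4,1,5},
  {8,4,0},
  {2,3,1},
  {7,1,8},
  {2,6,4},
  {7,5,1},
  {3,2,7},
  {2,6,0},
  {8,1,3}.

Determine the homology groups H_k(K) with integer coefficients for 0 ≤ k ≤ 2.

H_0 ≅ Z,  H_1 ≅ Z ⊕ Z/2Z,  H_2 = 0.

Fix the vertex order 0 < 1 < 2 < 3 < 4 < 5 < 6 < 7 < 8 and write every simplex with vertices in increasing order. Then dim K = 2 and the simplices of K are:

  0-simplices (9): [0], [1], [2], [3], [4], [5], [6], [7], [8]
  1-simplices (27): (27 of them)
  2-simplices (18): [0,2,6], [0,2,7], [0,4,5], [0,4,8], [0,5,6], [0,7,8], [1,2,3], [1,2,4], [1,3,8], [1,4,5], [1,5,7], [1,7,8], [2,3,7], [2,4,6], [3,5,6], [3,5,7], [3,6,8], [4,6,8]

giving chain groups C_0 ≅ Z^9, C_1 ≅ Z^27, C_2 ≅ Z^18.

Boundary ∂_1: C_1 → C_0 is given by ∂[p,q] = [q] − [p].
As a 9×27 matrix over Z this has rank 8, with invariant factors (1,1,1,1,1,1,1,1).

Boundary ∂_2: C_2 → C_1 acts by ∂[p,q,r] = [q,r] − [p,r] + [p,q]. For instance
  ∂[1,4,5] = [4,5] − [1,5] + [1,4],
  ∂[0,4,8] = [4,8] − [0,8] + [0,4].
The 27×18 boundary matrix has rank 18 and Smith normal form diag(1,1,1,1,1,1,1,1,1,1,1,1,1,1,1,1,1,2).

Computing H_k = (kernel of ∂_k) / (image of ∂_{k+1}):

  H_0: rank C_0 − rank ∂_1 = 9 − 8 = 1, and the invariant factors of ∂_1 are all 1, so H_0 ≅ Z.
  H_1: rank ker ∂_1 − rank ∂_2 = (27 − 8) − 18 = 1, and ∂_2 has invariant factor 2 > 1, so H_1 ≅ Z ⊕ Z/2Z.
  H_2: rank ker ∂_2 − rank ∂_3 = (18 − 18) − 0 = 0, and there is no ∂_3, so H_2 ≅ 0.

As a check, the Euler characteristic is 9 − 27 + 18 = 0, which agrees with 1 − 1 + 0 = 0.
(K is a triangulation of the Klein bottle.)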